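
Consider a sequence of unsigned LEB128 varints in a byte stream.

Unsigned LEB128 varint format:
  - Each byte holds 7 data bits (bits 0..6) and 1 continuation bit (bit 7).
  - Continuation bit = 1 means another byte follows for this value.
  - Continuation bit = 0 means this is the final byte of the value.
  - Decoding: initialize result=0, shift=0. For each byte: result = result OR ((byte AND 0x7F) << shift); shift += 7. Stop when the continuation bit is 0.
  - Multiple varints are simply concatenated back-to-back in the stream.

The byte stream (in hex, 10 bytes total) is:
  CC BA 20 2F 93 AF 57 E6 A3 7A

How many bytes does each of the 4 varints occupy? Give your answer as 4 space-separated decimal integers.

  byte[0]=0xCC cont=1 payload=0x4C=76: acc |= 76<<0 -> acc=76 shift=7
  byte[1]=0xBA cont=1 payload=0x3A=58: acc |= 58<<7 -> acc=7500 shift=14
  byte[2]=0x20 cont=0 payload=0x20=32: acc |= 32<<14 -> acc=531788 shift=21 [end]
Varint 1: bytes[0:3] = CC BA 20 -> value 531788 (3 byte(s))
  byte[3]=0x2F cont=0 payload=0x2F=47: acc |= 47<<0 -> acc=47 shift=7 [end]
Varint 2: bytes[3:4] = 2F -> value 47 (1 byte(s))
  byte[4]=0x93 cont=1 payload=0x13=19: acc |= 19<<0 -> acc=19 shift=7
  byte[5]=0xAF cont=1 payload=0x2F=47: acc |= 47<<7 -> acc=6035 shift=14
  byte[6]=0x57 cont=0 payload=0x57=87: acc |= 87<<14 -> acc=1431443 shift=21 [end]
Varint 3: bytes[4:7] = 93 AF 57 -> value 1431443 (3 byte(s))
  byte[7]=0xE6 cont=1 payload=0x66=102: acc |= 102<<0 -> acc=102 shift=7
  byte[8]=0xA3 cont=1 payload=0x23=35: acc |= 35<<7 -> acc=4582 shift=14
  byte[9]=0x7A cont=0 payload=0x7A=122: acc |= 122<<14 -> acc=2003430 shift=21 [end]
Varint 4: bytes[7:10] = E6 A3 7A -> value 2003430 (3 byte(s))

Answer: 3 1 3 3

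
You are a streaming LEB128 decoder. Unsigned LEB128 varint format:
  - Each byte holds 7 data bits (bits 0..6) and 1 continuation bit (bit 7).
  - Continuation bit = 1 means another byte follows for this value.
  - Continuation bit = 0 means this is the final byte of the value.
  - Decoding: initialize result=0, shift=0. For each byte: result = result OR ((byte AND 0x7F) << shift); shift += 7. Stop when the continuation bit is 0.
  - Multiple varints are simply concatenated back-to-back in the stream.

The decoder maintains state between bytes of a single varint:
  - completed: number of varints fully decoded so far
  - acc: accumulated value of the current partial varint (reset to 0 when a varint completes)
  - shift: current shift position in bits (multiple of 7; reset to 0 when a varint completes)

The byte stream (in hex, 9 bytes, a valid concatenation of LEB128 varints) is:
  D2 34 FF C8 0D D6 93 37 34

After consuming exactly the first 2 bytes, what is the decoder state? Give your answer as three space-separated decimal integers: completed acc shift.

byte[0]=0xD2 cont=1 payload=0x52: acc |= 82<<0 -> completed=0 acc=82 shift=7
byte[1]=0x34 cont=0 payload=0x34: varint #1 complete (value=6738); reset -> completed=1 acc=0 shift=0

Answer: 1 0 0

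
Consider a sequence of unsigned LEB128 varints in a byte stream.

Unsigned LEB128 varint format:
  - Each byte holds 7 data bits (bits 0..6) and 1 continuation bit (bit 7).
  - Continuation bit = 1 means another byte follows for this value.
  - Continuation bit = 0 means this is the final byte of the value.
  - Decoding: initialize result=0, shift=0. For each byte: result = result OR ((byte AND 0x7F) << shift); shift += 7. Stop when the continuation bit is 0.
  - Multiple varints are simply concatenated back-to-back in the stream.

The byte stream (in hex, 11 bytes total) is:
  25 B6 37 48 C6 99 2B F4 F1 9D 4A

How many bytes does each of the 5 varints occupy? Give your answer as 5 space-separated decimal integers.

  byte[0]=0x25 cont=0 payload=0x25=37: acc |= 37<<0 -> acc=37 shift=7 [end]
Varint 1: bytes[0:1] = 25 -> value 37 (1 byte(s))
  byte[1]=0xB6 cont=1 payload=0x36=54: acc |= 54<<0 -> acc=54 shift=7
  byte[2]=0x37 cont=0 payload=0x37=55: acc |= 55<<7 -> acc=7094 shift=14 [end]
Varint 2: bytes[1:3] = B6 37 -> value 7094 (2 byte(s))
  byte[3]=0x48 cont=0 payload=0x48=72: acc |= 72<<0 -> acc=72 shift=7 [end]
Varint 3: bytes[3:4] = 48 -> value 72 (1 byte(s))
  byte[4]=0xC6 cont=1 payload=0x46=70: acc |= 70<<0 -> acc=70 shift=7
  byte[5]=0x99 cont=1 payload=0x19=25: acc |= 25<<7 -> acc=3270 shift=14
  byte[6]=0x2B cont=0 payload=0x2B=43: acc |= 43<<14 -> acc=707782 shift=21 [end]
Varint 4: bytes[4:7] = C6 99 2B -> value 707782 (3 byte(s))
  byte[7]=0xF4 cont=1 payload=0x74=116: acc |= 116<<0 -> acc=116 shift=7
  byte[8]=0xF1 cont=1 payload=0x71=113: acc |= 113<<7 -> acc=14580 shift=14
  byte[9]=0x9D cont=1 payload=0x1D=29: acc |= 29<<14 -> acc=489716 shift=21
  byte[10]=0x4A cont=0 payload=0x4A=74: acc |= 74<<21 -> acc=155678964 shift=28 [end]
Varint 5: bytes[7:11] = F4 F1 9D 4A -> value 155678964 (4 byte(s))

Answer: 1 2 1 3 4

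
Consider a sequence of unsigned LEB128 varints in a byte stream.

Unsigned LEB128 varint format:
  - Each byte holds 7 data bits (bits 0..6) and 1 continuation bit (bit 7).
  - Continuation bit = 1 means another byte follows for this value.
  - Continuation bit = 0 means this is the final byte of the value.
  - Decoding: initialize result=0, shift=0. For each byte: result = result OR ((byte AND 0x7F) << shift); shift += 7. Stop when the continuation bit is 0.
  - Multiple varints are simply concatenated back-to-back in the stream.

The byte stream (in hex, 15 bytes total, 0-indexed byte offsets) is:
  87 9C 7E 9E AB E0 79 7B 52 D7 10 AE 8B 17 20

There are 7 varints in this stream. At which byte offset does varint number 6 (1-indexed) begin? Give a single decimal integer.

  byte[0]=0x87 cont=1 payload=0x07=7: acc |= 7<<0 -> acc=7 shift=7
  byte[1]=0x9C cont=1 payload=0x1C=28: acc |= 28<<7 -> acc=3591 shift=14
  byte[2]=0x7E cont=0 payload=0x7E=126: acc |= 126<<14 -> acc=2067975 shift=21 [end]
Varint 1: bytes[0:3] = 87 9C 7E -> value 2067975 (3 byte(s))
  byte[3]=0x9E cont=1 payload=0x1E=30: acc |= 30<<0 -> acc=30 shift=7
  byte[4]=0xAB cont=1 payload=0x2B=43: acc |= 43<<7 -> acc=5534 shift=14
  byte[5]=0xE0 cont=1 payload=0x60=96: acc |= 96<<14 -> acc=1578398 shift=21
  byte[6]=0x79 cont=0 payload=0x79=121: acc |= 121<<21 -> acc=255333790 shift=28 [end]
Varint 2: bytes[3:7] = 9E AB E0 79 -> value 255333790 (4 byte(s))
  byte[7]=0x7B cont=0 payload=0x7B=123: acc |= 123<<0 -> acc=123 shift=7 [end]
Varint 3: bytes[7:8] = 7B -> value 123 (1 byte(s))
  byte[8]=0x52 cont=0 payload=0x52=82: acc |= 82<<0 -> acc=82 shift=7 [end]
Varint 4: bytes[8:9] = 52 -> value 82 (1 byte(s))
  byte[9]=0xD7 cont=1 payload=0x57=87: acc |= 87<<0 -> acc=87 shift=7
  byte[10]=0x10 cont=0 payload=0x10=16: acc |= 16<<7 -> acc=2135 shift=14 [end]
Varint 5: bytes[9:11] = D7 10 -> value 2135 (2 byte(s))
  byte[11]=0xAE cont=1 payload=0x2E=46: acc |= 46<<0 -> acc=46 shift=7
  byte[12]=0x8B cont=1 payload=0x0B=11: acc |= 11<<7 -> acc=1454 shift=14
  byte[13]=0x17 cont=0 payload=0x17=23: acc |= 23<<14 -> acc=378286 shift=21 [end]
Varint 6: bytes[11:14] = AE 8B 17 -> value 378286 (3 byte(s))
  byte[14]=0x20 cont=0 payload=0x20=32: acc |= 32<<0 -> acc=32 shift=7 [end]
Varint 7: bytes[14:15] = 20 -> value 32 (1 byte(s))

Answer: 11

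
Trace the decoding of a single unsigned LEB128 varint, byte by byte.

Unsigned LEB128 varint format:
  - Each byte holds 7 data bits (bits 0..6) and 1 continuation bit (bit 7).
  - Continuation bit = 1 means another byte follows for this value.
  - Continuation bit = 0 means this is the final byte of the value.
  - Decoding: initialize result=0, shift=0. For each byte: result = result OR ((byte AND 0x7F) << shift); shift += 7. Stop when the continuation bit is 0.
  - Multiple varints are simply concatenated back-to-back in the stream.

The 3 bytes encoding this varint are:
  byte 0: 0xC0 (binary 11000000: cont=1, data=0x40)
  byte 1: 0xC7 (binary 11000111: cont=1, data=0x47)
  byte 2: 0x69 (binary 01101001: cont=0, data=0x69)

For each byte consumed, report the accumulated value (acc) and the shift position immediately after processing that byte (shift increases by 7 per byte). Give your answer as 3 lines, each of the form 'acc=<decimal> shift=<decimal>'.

byte 0=0xC0: payload=0x40=64, contrib = 64<<0 = 64; acc -> 64, shift -> 7
byte 1=0xC7: payload=0x47=71, contrib = 71<<7 = 9088; acc -> 9152, shift -> 14
byte 2=0x69: payload=0x69=105, contrib = 105<<14 = 1720320; acc -> 1729472, shift -> 21

Answer: acc=64 shift=7
acc=9152 shift=14
acc=1729472 shift=21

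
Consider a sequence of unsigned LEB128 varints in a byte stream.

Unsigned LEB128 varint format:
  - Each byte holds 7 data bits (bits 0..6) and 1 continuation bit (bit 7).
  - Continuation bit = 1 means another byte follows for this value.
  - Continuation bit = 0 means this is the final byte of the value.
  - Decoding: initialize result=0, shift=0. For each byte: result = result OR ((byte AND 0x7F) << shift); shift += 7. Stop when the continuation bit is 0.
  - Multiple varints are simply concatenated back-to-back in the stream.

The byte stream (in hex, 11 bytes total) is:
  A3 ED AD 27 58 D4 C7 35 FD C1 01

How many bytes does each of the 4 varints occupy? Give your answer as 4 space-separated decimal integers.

Answer: 4 1 3 3

Derivation:
  byte[0]=0xA3 cont=1 payload=0x23=35: acc |= 35<<0 -> acc=35 shift=7
  byte[1]=0xED cont=1 payload=0x6D=109: acc |= 109<<7 -> acc=13987 shift=14
  byte[2]=0xAD cont=1 payload=0x2D=45: acc |= 45<<14 -> acc=751267 shift=21
  byte[3]=0x27 cont=0 payload=0x27=39: acc |= 39<<21 -> acc=82540195 shift=28 [end]
Varint 1: bytes[0:4] = A3 ED AD 27 -> value 82540195 (4 byte(s))
  byte[4]=0x58 cont=0 payload=0x58=88: acc |= 88<<0 -> acc=88 shift=7 [end]
Varint 2: bytes[4:5] = 58 -> value 88 (1 byte(s))
  byte[5]=0xD4 cont=1 payload=0x54=84: acc |= 84<<0 -> acc=84 shift=7
  byte[6]=0xC7 cont=1 payload=0x47=71: acc |= 71<<7 -> acc=9172 shift=14
  byte[7]=0x35 cont=0 payload=0x35=53: acc |= 53<<14 -> acc=877524 shift=21 [end]
Varint 3: bytes[5:8] = D4 C7 35 -> value 877524 (3 byte(s))
  byte[8]=0xFD cont=1 payload=0x7D=125: acc |= 125<<0 -> acc=125 shift=7
  byte[9]=0xC1 cont=1 payload=0x41=65: acc |= 65<<7 -> acc=8445 shift=14
  byte[10]=0x01 cont=0 payload=0x01=1: acc |= 1<<14 -> acc=24829 shift=21 [end]
Varint 4: bytes[8:11] = FD C1 01 -> value 24829 (3 byte(s))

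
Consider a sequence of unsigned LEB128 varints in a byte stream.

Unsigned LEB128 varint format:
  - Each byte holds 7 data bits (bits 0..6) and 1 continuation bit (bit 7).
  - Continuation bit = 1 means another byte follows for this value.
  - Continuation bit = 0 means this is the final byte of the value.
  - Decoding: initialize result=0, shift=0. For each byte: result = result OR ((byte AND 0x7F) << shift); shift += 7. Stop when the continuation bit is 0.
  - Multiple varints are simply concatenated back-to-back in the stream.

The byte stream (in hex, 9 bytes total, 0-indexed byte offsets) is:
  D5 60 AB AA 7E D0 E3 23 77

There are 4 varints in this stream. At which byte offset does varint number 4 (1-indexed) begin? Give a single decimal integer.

Answer: 8

Derivation:
  byte[0]=0xD5 cont=1 payload=0x55=85: acc |= 85<<0 -> acc=85 shift=7
  byte[1]=0x60 cont=0 payload=0x60=96: acc |= 96<<7 -> acc=12373 shift=14 [end]
Varint 1: bytes[0:2] = D5 60 -> value 12373 (2 byte(s))
  byte[2]=0xAB cont=1 payload=0x2B=43: acc |= 43<<0 -> acc=43 shift=7
  byte[3]=0xAA cont=1 payload=0x2A=42: acc |= 42<<7 -> acc=5419 shift=14
  byte[4]=0x7E cont=0 payload=0x7E=126: acc |= 126<<14 -> acc=2069803 shift=21 [end]
Varint 2: bytes[2:5] = AB AA 7E -> value 2069803 (3 byte(s))
  byte[5]=0xD0 cont=1 payload=0x50=80: acc |= 80<<0 -> acc=80 shift=7
  byte[6]=0xE3 cont=1 payload=0x63=99: acc |= 99<<7 -> acc=12752 shift=14
  byte[7]=0x23 cont=0 payload=0x23=35: acc |= 35<<14 -> acc=586192 shift=21 [end]
Varint 3: bytes[5:8] = D0 E3 23 -> value 586192 (3 byte(s))
  byte[8]=0x77 cont=0 payload=0x77=119: acc |= 119<<0 -> acc=119 shift=7 [end]
Varint 4: bytes[8:9] = 77 -> value 119 (1 byte(s))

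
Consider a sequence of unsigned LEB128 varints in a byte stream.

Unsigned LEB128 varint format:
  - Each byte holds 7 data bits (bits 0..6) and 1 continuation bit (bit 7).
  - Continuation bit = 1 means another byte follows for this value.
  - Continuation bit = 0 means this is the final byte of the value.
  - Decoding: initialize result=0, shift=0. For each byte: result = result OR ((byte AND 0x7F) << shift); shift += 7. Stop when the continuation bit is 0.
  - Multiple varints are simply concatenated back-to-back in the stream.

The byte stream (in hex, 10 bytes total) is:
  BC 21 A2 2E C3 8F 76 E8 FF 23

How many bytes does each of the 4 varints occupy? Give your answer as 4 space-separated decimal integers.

  byte[0]=0xBC cont=1 payload=0x3C=60: acc |= 60<<0 -> acc=60 shift=7
  byte[1]=0x21 cont=0 payload=0x21=33: acc |= 33<<7 -> acc=4284 shift=14 [end]
Varint 1: bytes[0:2] = BC 21 -> value 4284 (2 byte(s))
  byte[2]=0xA2 cont=1 payload=0x22=34: acc |= 34<<0 -> acc=34 shift=7
  byte[3]=0x2E cont=0 payload=0x2E=46: acc |= 46<<7 -> acc=5922 shift=14 [end]
Varint 2: bytes[2:4] = A2 2E -> value 5922 (2 byte(s))
  byte[4]=0xC3 cont=1 payload=0x43=67: acc |= 67<<0 -> acc=67 shift=7
  byte[5]=0x8F cont=1 payload=0x0F=15: acc |= 15<<7 -> acc=1987 shift=14
  byte[6]=0x76 cont=0 payload=0x76=118: acc |= 118<<14 -> acc=1935299 shift=21 [end]
Varint 3: bytes[4:7] = C3 8F 76 -> value 1935299 (3 byte(s))
  byte[7]=0xE8 cont=1 payload=0x68=104: acc |= 104<<0 -> acc=104 shift=7
  byte[8]=0xFF cont=1 payload=0x7F=127: acc |= 127<<7 -> acc=16360 shift=14
  byte[9]=0x23 cont=0 payload=0x23=35: acc |= 35<<14 -> acc=589800 shift=21 [end]
Varint 4: bytes[7:10] = E8 FF 23 -> value 589800 (3 byte(s))

Answer: 2 2 3 3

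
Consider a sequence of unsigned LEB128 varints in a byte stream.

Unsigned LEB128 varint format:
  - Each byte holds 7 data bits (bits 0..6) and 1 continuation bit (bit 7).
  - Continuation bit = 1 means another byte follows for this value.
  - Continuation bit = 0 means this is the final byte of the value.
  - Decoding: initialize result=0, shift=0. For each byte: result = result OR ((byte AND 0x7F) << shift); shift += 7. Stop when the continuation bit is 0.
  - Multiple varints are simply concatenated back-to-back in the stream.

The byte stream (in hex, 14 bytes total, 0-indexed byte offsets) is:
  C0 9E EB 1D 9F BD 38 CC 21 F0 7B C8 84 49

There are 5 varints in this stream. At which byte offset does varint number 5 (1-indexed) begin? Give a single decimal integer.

Answer: 11

Derivation:
  byte[0]=0xC0 cont=1 payload=0x40=64: acc |= 64<<0 -> acc=64 shift=7
  byte[1]=0x9E cont=1 payload=0x1E=30: acc |= 30<<7 -> acc=3904 shift=14
  byte[2]=0xEB cont=1 payload=0x6B=107: acc |= 107<<14 -> acc=1756992 shift=21
  byte[3]=0x1D cont=0 payload=0x1D=29: acc |= 29<<21 -> acc=62574400 shift=28 [end]
Varint 1: bytes[0:4] = C0 9E EB 1D -> value 62574400 (4 byte(s))
  byte[4]=0x9F cont=1 payload=0x1F=31: acc |= 31<<0 -> acc=31 shift=7
  byte[5]=0xBD cont=1 payload=0x3D=61: acc |= 61<<7 -> acc=7839 shift=14
  byte[6]=0x38 cont=0 payload=0x38=56: acc |= 56<<14 -> acc=925343 shift=21 [end]
Varint 2: bytes[4:7] = 9F BD 38 -> value 925343 (3 byte(s))
  byte[7]=0xCC cont=1 payload=0x4C=76: acc |= 76<<0 -> acc=76 shift=7
  byte[8]=0x21 cont=0 payload=0x21=33: acc |= 33<<7 -> acc=4300 shift=14 [end]
Varint 3: bytes[7:9] = CC 21 -> value 4300 (2 byte(s))
  byte[9]=0xF0 cont=1 payload=0x70=112: acc |= 112<<0 -> acc=112 shift=7
  byte[10]=0x7B cont=0 payload=0x7B=123: acc |= 123<<7 -> acc=15856 shift=14 [end]
Varint 4: bytes[9:11] = F0 7B -> value 15856 (2 byte(s))
  byte[11]=0xC8 cont=1 payload=0x48=72: acc |= 72<<0 -> acc=72 shift=7
  byte[12]=0x84 cont=1 payload=0x04=4: acc |= 4<<7 -> acc=584 shift=14
  byte[13]=0x49 cont=0 payload=0x49=73: acc |= 73<<14 -> acc=1196616 shift=21 [end]
Varint 5: bytes[11:14] = C8 84 49 -> value 1196616 (3 byte(s))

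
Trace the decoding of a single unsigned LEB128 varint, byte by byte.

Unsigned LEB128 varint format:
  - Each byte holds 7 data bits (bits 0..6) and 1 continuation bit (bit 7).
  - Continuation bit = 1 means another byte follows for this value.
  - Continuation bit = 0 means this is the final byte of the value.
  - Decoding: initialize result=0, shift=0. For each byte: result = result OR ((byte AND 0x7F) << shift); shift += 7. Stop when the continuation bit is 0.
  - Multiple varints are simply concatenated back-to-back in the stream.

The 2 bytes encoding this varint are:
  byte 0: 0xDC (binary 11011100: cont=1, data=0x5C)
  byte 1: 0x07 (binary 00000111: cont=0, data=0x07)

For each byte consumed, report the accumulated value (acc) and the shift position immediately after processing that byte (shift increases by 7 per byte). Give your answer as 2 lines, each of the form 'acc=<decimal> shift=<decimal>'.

Answer: acc=92 shift=7
acc=988 shift=14

Derivation:
byte 0=0xDC: payload=0x5C=92, contrib = 92<<0 = 92; acc -> 92, shift -> 7
byte 1=0x07: payload=0x07=7, contrib = 7<<7 = 896; acc -> 988, shift -> 14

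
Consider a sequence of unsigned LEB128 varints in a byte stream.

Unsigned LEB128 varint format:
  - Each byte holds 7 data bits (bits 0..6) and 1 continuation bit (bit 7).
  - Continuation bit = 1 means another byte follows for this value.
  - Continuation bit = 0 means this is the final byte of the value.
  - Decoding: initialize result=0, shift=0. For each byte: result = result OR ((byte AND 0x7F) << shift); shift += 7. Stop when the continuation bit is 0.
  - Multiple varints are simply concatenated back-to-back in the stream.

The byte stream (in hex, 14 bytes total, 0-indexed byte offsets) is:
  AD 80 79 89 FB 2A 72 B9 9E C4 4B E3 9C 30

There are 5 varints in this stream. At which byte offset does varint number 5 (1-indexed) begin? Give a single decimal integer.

  byte[0]=0xAD cont=1 payload=0x2D=45: acc |= 45<<0 -> acc=45 shift=7
  byte[1]=0x80 cont=1 payload=0x00=0: acc |= 0<<7 -> acc=45 shift=14
  byte[2]=0x79 cont=0 payload=0x79=121: acc |= 121<<14 -> acc=1982509 shift=21 [end]
Varint 1: bytes[0:3] = AD 80 79 -> value 1982509 (3 byte(s))
  byte[3]=0x89 cont=1 payload=0x09=9: acc |= 9<<0 -> acc=9 shift=7
  byte[4]=0xFB cont=1 payload=0x7B=123: acc |= 123<<7 -> acc=15753 shift=14
  byte[5]=0x2A cont=0 payload=0x2A=42: acc |= 42<<14 -> acc=703881 shift=21 [end]
Varint 2: bytes[3:6] = 89 FB 2A -> value 703881 (3 byte(s))
  byte[6]=0x72 cont=0 payload=0x72=114: acc |= 114<<0 -> acc=114 shift=7 [end]
Varint 3: bytes[6:7] = 72 -> value 114 (1 byte(s))
  byte[7]=0xB9 cont=1 payload=0x39=57: acc |= 57<<0 -> acc=57 shift=7
  byte[8]=0x9E cont=1 payload=0x1E=30: acc |= 30<<7 -> acc=3897 shift=14
  byte[9]=0xC4 cont=1 payload=0x44=68: acc |= 68<<14 -> acc=1118009 shift=21
  byte[10]=0x4B cont=0 payload=0x4B=75: acc |= 75<<21 -> acc=158404409 shift=28 [end]
Varint 4: bytes[7:11] = B9 9E C4 4B -> value 158404409 (4 byte(s))
  byte[11]=0xE3 cont=1 payload=0x63=99: acc |= 99<<0 -> acc=99 shift=7
  byte[12]=0x9C cont=1 payload=0x1C=28: acc |= 28<<7 -> acc=3683 shift=14
  byte[13]=0x30 cont=0 payload=0x30=48: acc |= 48<<14 -> acc=790115 shift=21 [end]
Varint 5: bytes[11:14] = E3 9C 30 -> value 790115 (3 byte(s))

Answer: 11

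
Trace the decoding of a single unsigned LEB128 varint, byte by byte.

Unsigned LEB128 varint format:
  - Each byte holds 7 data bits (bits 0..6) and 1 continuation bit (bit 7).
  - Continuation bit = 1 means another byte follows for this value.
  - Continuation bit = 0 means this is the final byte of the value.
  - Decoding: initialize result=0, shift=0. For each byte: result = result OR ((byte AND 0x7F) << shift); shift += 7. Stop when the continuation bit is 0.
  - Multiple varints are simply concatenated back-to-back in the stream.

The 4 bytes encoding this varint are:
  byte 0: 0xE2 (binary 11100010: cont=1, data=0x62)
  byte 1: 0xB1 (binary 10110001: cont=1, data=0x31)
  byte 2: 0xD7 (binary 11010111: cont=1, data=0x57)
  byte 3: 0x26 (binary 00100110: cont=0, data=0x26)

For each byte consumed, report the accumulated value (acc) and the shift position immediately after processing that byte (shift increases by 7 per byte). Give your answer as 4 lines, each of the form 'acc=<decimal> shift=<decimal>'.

byte 0=0xE2: payload=0x62=98, contrib = 98<<0 = 98; acc -> 98, shift -> 7
byte 1=0xB1: payload=0x31=49, contrib = 49<<7 = 6272; acc -> 6370, shift -> 14
byte 2=0xD7: payload=0x57=87, contrib = 87<<14 = 1425408; acc -> 1431778, shift -> 21
byte 3=0x26: payload=0x26=38, contrib = 38<<21 = 79691776; acc -> 81123554, shift -> 28

Answer: acc=98 shift=7
acc=6370 shift=14
acc=1431778 shift=21
acc=81123554 shift=28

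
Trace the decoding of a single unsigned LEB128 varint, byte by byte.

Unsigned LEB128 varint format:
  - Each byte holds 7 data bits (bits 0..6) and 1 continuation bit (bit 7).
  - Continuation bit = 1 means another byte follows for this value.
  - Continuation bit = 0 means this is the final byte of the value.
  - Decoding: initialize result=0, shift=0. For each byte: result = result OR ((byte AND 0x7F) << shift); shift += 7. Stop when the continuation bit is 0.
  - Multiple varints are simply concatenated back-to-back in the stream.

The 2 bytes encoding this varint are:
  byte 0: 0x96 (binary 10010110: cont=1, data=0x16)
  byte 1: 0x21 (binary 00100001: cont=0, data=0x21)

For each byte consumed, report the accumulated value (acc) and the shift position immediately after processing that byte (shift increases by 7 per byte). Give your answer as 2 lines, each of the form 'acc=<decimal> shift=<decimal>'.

byte 0=0x96: payload=0x16=22, contrib = 22<<0 = 22; acc -> 22, shift -> 7
byte 1=0x21: payload=0x21=33, contrib = 33<<7 = 4224; acc -> 4246, shift -> 14

Answer: acc=22 shift=7
acc=4246 shift=14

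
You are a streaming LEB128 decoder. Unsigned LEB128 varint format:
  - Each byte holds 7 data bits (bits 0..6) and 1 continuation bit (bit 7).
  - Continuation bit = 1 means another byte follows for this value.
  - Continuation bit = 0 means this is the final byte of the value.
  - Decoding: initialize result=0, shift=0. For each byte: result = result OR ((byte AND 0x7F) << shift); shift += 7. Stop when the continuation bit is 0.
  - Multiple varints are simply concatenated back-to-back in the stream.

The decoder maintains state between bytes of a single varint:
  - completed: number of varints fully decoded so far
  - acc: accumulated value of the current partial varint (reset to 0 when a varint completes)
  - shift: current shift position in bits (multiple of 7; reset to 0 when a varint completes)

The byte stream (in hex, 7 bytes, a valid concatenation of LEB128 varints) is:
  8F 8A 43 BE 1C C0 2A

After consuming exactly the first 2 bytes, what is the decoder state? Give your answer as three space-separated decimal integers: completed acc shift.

byte[0]=0x8F cont=1 payload=0x0F: acc |= 15<<0 -> completed=0 acc=15 shift=7
byte[1]=0x8A cont=1 payload=0x0A: acc |= 10<<7 -> completed=0 acc=1295 shift=14

Answer: 0 1295 14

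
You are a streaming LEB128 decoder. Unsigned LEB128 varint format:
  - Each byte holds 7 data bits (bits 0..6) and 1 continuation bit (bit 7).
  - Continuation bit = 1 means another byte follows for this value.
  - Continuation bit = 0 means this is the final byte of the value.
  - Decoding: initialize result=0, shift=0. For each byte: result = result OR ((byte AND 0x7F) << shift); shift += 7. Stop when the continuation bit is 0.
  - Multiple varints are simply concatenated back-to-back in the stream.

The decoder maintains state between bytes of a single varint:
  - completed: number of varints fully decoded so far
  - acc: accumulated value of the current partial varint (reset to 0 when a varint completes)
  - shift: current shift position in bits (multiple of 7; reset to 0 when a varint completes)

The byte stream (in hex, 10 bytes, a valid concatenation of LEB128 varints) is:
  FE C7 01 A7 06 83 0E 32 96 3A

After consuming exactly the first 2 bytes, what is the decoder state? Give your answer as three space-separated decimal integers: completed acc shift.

Answer: 0 9214 14

Derivation:
byte[0]=0xFE cont=1 payload=0x7E: acc |= 126<<0 -> completed=0 acc=126 shift=7
byte[1]=0xC7 cont=1 payload=0x47: acc |= 71<<7 -> completed=0 acc=9214 shift=14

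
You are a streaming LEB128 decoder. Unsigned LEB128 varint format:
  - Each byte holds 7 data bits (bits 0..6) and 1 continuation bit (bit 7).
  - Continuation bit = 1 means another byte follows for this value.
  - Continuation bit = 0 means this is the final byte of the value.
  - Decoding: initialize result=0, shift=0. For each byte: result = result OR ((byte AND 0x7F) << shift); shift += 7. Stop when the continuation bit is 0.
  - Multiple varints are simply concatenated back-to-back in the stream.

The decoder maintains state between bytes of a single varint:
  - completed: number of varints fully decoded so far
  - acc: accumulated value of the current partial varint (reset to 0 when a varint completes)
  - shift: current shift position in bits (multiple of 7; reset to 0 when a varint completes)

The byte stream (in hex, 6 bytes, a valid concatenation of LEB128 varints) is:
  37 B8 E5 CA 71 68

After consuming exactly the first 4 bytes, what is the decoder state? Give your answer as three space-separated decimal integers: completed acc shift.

Answer: 1 1225400 21

Derivation:
byte[0]=0x37 cont=0 payload=0x37: varint #1 complete (value=55); reset -> completed=1 acc=0 shift=0
byte[1]=0xB8 cont=1 payload=0x38: acc |= 56<<0 -> completed=1 acc=56 shift=7
byte[2]=0xE5 cont=1 payload=0x65: acc |= 101<<7 -> completed=1 acc=12984 shift=14
byte[3]=0xCA cont=1 payload=0x4A: acc |= 74<<14 -> completed=1 acc=1225400 shift=21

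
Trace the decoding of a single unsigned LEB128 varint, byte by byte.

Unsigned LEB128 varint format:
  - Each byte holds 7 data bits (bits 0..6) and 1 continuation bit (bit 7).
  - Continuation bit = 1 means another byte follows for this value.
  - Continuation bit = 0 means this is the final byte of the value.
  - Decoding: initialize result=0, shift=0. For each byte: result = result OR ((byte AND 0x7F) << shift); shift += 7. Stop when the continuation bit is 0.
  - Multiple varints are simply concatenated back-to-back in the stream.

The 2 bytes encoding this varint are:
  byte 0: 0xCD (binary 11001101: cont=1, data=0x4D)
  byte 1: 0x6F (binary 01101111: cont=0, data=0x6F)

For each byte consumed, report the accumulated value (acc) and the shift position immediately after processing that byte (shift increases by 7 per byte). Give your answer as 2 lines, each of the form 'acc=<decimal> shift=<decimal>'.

Answer: acc=77 shift=7
acc=14285 shift=14

Derivation:
byte 0=0xCD: payload=0x4D=77, contrib = 77<<0 = 77; acc -> 77, shift -> 7
byte 1=0x6F: payload=0x6F=111, contrib = 111<<7 = 14208; acc -> 14285, shift -> 14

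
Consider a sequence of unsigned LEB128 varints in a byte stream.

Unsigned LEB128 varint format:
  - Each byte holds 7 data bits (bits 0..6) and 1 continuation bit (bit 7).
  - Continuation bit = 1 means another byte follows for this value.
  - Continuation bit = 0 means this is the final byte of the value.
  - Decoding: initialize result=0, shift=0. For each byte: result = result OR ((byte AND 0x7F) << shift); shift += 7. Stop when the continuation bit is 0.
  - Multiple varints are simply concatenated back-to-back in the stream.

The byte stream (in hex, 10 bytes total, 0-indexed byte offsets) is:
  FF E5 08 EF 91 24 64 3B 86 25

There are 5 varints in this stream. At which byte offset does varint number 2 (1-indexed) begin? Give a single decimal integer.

Answer: 3

Derivation:
  byte[0]=0xFF cont=1 payload=0x7F=127: acc |= 127<<0 -> acc=127 shift=7
  byte[1]=0xE5 cont=1 payload=0x65=101: acc |= 101<<7 -> acc=13055 shift=14
  byte[2]=0x08 cont=0 payload=0x08=8: acc |= 8<<14 -> acc=144127 shift=21 [end]
Varint 1: bytes[0:3] = FF E5 08 -> value 144127 (3 byte(s))
  byte[3]=0xEF cont=1 payload=0x6F=111: acc |= 111<<0 -> acc=111 shift=7
  byte[4]=0x91 cont=1 payload=0x11=17: acc |= 17<<7 -> acc=2287 shift=14
  byte[5]=0x24 cont=0 payload=0x24=36: acc |= 36<<14 -> acc=592111 shift=21 [end]
Varint 2: bytes[3:6] = EF 91 24 -> value 592111 (3 byte(s))
  byte[6]=0x64 cont=0 payload=0x64=100: acc |= 100<<0 -> acc=100 shift=7 [end]
Varint 3: bytes[6:7] = 64 -> value 100 (1 byte(s))
  byte[7]=0x3B cont=0 payload=0x3B=59: acc |= 59<<0 -> acc=59 shift=7 [end]
Varint 4: bytes[7:8] = 3B -> value 59 (1 byte(s))
  byte[8]=0x86 cont=1 payload=0x06=6: acc |= 6<<0 -> acc=6 shift=7
  byte[9]=0x25 cont=0 payload=0x25=37: acc |= 37<<7 -> acc=4742 shift=14 [end]
Varint 5: bytes[8:10] = 86 25 -> value 4742 (2 byte(s))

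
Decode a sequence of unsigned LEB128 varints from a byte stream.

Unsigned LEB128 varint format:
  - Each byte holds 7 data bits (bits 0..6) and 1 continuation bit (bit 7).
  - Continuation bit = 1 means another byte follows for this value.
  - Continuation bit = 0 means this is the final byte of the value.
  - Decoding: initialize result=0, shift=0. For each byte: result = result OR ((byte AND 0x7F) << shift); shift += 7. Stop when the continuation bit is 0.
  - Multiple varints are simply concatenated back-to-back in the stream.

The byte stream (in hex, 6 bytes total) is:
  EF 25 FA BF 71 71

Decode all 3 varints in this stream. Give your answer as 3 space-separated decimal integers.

Answer: 4847 1859578 113

Derivation:
  byte[0]=0xEF cont=1 payload=0x6F=111: acc |= 111<<0 -> acc=111 shift=7
  byte[1]=0x25 cont=0 payload=0x25=37: acc |= 37<<7 -> acc=4847 shift=14 [end]
Varint 1: bytes[0:2] = EF 25 -> value 4847 (2 byte(s))
  byte[2]=0xFA cont=1 payload=0x7A=122: acc |= 122<<0 -> acc=122 shift=7
  byte[3]=0xBF cont=1 payload=0x3F=63: acc |= 63<<7 -> acc=8186 shift=14
  byte[4]=0x71 cont=0 payload=0x71=113: acc |= 113<<14 -> acc=1859578 shift=21 [end]
Varint 2: bytes[2:5] = FA BF 71 -> value 1859578 (3 byte(s))
  byte[5]=0x71 cont=0 payload=0x71=113: acc |= 113<<0 -> acc=113 shift=7 [end]
Varint 3: bytes[5:6] = 71 -> value 113 (1 byte(s))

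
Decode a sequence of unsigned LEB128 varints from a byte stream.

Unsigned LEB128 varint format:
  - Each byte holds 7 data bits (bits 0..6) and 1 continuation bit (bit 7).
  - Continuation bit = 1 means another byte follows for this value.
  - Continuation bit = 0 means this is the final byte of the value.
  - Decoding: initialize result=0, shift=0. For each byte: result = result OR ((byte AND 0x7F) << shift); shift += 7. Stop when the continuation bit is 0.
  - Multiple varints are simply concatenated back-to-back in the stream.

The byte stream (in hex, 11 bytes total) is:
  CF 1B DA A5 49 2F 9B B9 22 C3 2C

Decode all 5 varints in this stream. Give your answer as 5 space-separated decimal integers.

  byte[0]=0xCF cont=1 payload=0x4F=79: acc |= 79<<0 -> acc=79 shift=7
  byte[1]=0x1B cont=0 payload=0x1B=27: acc |= 27<<7 -> acc=3535 shift=14 [end]
Varint 1: bytes[0:2] = CF 1B -> value 3535 (2 byte(s))
  byte[2]=0xDA cont=1 payload=0x5A=90: acc |= 90<<0 -> acc=90 shift=7
  byte[3]=0xA5 cont=1 payload=0x25=37: acc |= 37<<7 -> acc=4826 shift=14
  byte[4]=0x49 cont=0 payload=0x49=73: acc |= 73<<14 -> acc=1200858 shift=21 [end]
Varint 2: bytes[2:5] = DA A5 49 -> value 1200858 (3 byte(s))
  byte[5]=0x2F cont=0 payload=0x2F=47: acc |= 47<<0 -> acc=47 shift=7 [end]
Varint 3: bytes[5:6] = 2F -> value 47 (1 byte(s))
  byte[6]=0x9B cont=1 payload=0x1B=27: acc |= 27<<0 -> acc=27 shift=7
  byte[7]=0xB9 cont=1 payload=0x39=57: acc |= 57<<7 -> acc=7323 shift=14
  byte[8]=0x22 cont=0 payload=0x22=34: acc |= 34<<14 -> acc=564379 shift=21 [end]
Varint 4: bytes[6:9] = 9B B9 22 -> value 564379 (3 byte(s))
  byte[9]=0xC3 cont=1 payload=0x43=67: acc |= 67<<0 -> acc=67 shift=7
  byte[10]=0x2C cont=0 payload=0x2C=44: acc |= 44<<7 -> acc=5699 shift=14 [end]
Varint 5: bytes[9:11] = C3 2C -> value 5699 (2 byte(s))

Answer: 3535 1200858 47 564379 5699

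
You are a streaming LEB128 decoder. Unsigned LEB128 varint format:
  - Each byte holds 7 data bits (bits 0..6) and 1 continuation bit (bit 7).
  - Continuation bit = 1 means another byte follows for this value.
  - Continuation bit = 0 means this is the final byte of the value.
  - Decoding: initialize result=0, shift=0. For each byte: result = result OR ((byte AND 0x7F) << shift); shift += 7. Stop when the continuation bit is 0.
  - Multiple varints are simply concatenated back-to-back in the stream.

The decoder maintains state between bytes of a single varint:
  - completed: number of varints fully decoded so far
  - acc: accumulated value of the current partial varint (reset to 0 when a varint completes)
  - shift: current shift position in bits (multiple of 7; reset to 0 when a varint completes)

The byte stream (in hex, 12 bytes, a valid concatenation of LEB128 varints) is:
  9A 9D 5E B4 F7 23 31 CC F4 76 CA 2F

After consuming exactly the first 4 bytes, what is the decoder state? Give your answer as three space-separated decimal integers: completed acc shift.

byte[0]=0x9A cont=1 payload=0x1A: acc |= 26<<0 -> completed=0 acc=26 shift=7
byte[1]=0x9D cont=1 payload=0x1D: acc |= 29<<7 -> completed=0 acc=3738 shift=14
byte[2]=0x5E cont=0 payload=0x5E: varint #1 complete (value=1543834); reset -> completed=1 acc=0 shift=0
byte[3]=0xB4 cont=1 payload=0x34: acc |= 52<<0 -> completed=1 acc=52 shift=7

Answer: 1 52 7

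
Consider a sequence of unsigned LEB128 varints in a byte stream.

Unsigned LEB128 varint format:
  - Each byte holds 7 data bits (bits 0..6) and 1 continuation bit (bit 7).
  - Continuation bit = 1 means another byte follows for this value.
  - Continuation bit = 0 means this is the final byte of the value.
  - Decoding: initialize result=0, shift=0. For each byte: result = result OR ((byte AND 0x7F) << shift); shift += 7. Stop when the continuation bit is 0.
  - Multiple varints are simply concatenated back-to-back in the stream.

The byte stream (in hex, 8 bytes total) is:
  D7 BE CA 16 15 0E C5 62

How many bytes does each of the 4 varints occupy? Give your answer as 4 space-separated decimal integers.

  byte[0]=0xD7 cont=1 payload=0x57=87: acc |= 87<<0 -> acc=87 shift=7
  byte[1]=0xBE cont=1 payload=0x3E=62: acc |= 62<<7 -> acc=8023 shift=14
  byte[2]=0xCA cont=1 payload=0x4A=74: acc |= 74<<14 -> acc=1220439 shift=21
  byte[3]=0x16 cont=0 payload=0x16=22: acc |= 22<<21 -> acc=47357783 shift=28 [end]
Varint 1: bytes[0:4] = D7 BE CA 16 -> value 47357783 (4 byte(s))
  byte[4]=0x15 cont=0 payload=0x15=21: acc |= 21<<0 -> acc=21 shift=7 [end]
Varint 2: bytes[4:5] = 15 -> value 21 (1 byte(s))
  byte[5]=0x0E cont=0 payload=0x0E=14: acc |= 14<<0 -> acc=14 shift=7 [end]
Varint 3: bytes[5:6] = 0E -> value 14 (1 byte(s))
  byte[6]=0xC5 cont=1 payload=0x45=69: acc |= 69<<0 -> acc=69 shift=7
  byte[7]=0x62 cont=0 payload=0x62=98: acc |= 98<<7 -> acc=12613 shift=14 [end]
Varint 4: bytes[6:8] = C5 62 -> value 12613 (2 byte(s))

Answer: 4 1 1 2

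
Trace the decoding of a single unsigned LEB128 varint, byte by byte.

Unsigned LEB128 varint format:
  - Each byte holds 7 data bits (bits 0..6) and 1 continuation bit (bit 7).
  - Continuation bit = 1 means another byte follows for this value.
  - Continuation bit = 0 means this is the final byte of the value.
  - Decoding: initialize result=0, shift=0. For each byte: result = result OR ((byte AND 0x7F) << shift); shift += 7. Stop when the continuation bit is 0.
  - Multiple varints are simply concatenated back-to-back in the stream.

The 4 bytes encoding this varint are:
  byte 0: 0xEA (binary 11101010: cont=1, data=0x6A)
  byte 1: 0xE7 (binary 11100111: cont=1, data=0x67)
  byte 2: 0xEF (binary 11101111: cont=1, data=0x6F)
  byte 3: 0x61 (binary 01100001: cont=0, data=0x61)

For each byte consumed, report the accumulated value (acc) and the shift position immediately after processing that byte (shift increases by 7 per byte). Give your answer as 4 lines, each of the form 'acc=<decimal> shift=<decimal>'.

Answer: acc=106 shift=7
acc=13290 shift=14
acc=1831914 shift=21
acc=205255658 shift=28

Derivation:
byte 0=0xEA: payload=0x6A=106, contrib = 106<<0 = 106; acc -> 106, shift -> 7
byte 1=0xE7: payload=0x67=103, contrib = 103<<7 = 13184; acc -> 13290, shift -> 14
byte 2=0xEF: payload=0x6F=111, contrib = 111<<14 = 1818624; acc -> 1831914, shift -> 21
byte 3=0x61: payload=0x61=97, contrib = 97<<21 = 203423744; acc -> 205255658, shift -> 28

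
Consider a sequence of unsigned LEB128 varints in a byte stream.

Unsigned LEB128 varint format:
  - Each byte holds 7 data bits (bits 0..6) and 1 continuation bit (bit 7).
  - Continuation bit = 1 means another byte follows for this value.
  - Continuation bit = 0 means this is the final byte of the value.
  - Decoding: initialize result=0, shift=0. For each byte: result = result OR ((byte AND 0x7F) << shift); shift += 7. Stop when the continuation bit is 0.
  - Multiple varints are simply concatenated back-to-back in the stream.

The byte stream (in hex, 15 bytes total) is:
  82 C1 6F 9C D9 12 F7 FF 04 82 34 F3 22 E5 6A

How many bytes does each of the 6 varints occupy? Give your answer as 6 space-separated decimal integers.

Answer: 3 3 3 2 2 2

Derivation:
  byte[0]=0x82 cont=1 payload=0x02=2: acc |= 2<<0 -> acc=2 shift=7
  byte[1]=0xC1 cont=1 payload=0x41=65: acc |= 65<<7 -> acc=8322 shift=14
  byte[2]=0x6F cont=0 payload=0x6F=111: acc |= 111<<14 -> acc=1826946 shift=21 [end]
Varint 1: bytes[0:3] = 82 C1 6F -> value 1826946 (3 byte(s))
  byte[3]=0x9C cont=1 payload=0x1C=28: acc |= 28<<0 -> acc=28 shift=7
  byte[4]=0xD9 cont=1 payload=0x59=89: acc |= 89<<7 -> acc=11420 shift=14
  byte[5]=0x12 cont=0 payload=0x12=18: acc |= 18<<14 -> acc=306332 shift=21 [end]
Varint 2: bytes[3:6] = 9C D9 12 -> value 306332 (3 byte(s))
  byte[6]=0xF7 cont=1 payload=0x77=119: acc |= 119<<0 -> acc=119 shift=7
  byte[7]=0xFF cont=1 payload=0x7F=127: acc |= 127<<7 -> acc=16375 shift=14
  byte[8]=0x04 cont=0 payload=0x04=4: acc |= 4<<14 -> acc=81911 shift=21 [end]
Varint 3: bytes[6:9] = F7 FF 04 -> value 81911 (3 byte(s))
  byte[9]=0x82 cont=1 payload=0x02=2: acc |= 2<<0 -> acc=2 shift=7
  byte[10]=0x34 cont=0 payload=0x34=52: acc |= 52<<7 -> acc=6658 shift=14 [end]
Varint 4: bytes[9:11] = 82 34 -> value 6658 (2 byte(s))
  byte[11]=0xF3 cont=1 payload=0x73=115: acc |= 115<<0 -> acc=115 shift=7
  byte[12]=0x22 cont=0 payload=0x22=34: acc |= 34<<7 -> acc=4467 shift=14 [end]
Varint 5: bytes[11:13] = F3 22 -> value 4467 (2 byte(s))
  byte[13]=0xE5 cont=1 payload=0x65=101: acc |= 101<<0 -> acc=101 shift=7
  byte[14]=0x6A cont=0 payload=0x6A=106: acc |= 106<<7 -> acc=13669 shift=14 [end]
Varint 6: bytes[13:15] = E5 6A -> value 13669 (2 byte(s))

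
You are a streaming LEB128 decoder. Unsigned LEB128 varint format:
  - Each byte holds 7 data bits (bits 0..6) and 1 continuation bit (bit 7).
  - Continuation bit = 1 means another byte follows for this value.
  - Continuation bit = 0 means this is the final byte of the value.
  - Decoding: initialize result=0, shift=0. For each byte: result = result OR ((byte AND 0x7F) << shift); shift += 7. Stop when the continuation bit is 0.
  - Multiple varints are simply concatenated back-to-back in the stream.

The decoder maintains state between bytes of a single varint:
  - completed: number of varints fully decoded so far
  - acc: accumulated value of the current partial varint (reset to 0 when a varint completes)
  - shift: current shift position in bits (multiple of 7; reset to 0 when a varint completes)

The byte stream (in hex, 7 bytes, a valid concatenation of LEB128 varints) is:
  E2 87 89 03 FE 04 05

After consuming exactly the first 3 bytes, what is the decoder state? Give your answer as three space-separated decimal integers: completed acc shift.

byte[0]=0xE2 cont=1 payload=0x62: acc |= 98<<0 -> completed=0 acc=98 shift=7
byte[1]=0x87 cont=1 payload=0x07: acc |= 7<<7 -> completed=0 acc=994 shift=14
byte[2]=0x89 cont=1 payload=0x09: acc |= 9<<14 -> completed=0 acc=148450 shift=21

Answer: 0 148450 21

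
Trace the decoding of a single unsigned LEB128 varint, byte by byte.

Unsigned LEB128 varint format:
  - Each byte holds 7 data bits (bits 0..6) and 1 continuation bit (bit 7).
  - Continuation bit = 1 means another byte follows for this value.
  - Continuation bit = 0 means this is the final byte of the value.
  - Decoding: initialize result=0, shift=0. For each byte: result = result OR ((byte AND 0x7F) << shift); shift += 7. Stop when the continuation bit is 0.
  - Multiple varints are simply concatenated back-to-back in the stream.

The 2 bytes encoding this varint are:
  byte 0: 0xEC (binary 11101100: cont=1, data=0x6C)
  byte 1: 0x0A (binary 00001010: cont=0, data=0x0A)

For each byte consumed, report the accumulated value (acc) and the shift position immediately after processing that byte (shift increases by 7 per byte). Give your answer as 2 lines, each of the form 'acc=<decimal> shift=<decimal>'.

Answer: acc=108 shift=7
acc=1388 shift=14

Derivation:
byte 0=0xEC: payload=0x6C=108, contrib = 108<<0 = 108; acc -> 108, shift -> 7
byte 1=0x0A: payload=0x0A=10, contrib = 10<<7 = 1280; acc -> 1388, shift -> 14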